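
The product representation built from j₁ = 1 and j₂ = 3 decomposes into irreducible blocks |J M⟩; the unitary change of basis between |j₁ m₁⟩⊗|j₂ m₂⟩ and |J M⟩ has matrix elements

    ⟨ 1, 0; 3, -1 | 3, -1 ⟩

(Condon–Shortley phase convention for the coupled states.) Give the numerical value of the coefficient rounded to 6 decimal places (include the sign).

j₁+j₂−J=1  J+j₁−j₂=1  J−j₁+j₂=5  j₁+j₂+J+1=8
(j₁±m₁, j₂±m₂, J±M) = (1,1,2,4,2,4)
P² = 48
sum k=0..1:
  [0] +1/12 = 1/12
  [1] −1/24 = -1/24
S = 1/24
C² = P²·S² = 1/12 ; C = +0.288675

+0.288675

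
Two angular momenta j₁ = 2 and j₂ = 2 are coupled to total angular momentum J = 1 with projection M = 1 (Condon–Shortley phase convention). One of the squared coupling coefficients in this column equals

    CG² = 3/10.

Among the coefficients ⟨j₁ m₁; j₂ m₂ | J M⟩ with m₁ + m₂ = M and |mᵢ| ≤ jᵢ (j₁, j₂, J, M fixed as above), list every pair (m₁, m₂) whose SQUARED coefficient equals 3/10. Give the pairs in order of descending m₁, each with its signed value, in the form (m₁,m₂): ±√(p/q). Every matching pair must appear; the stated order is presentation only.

Admissible pairs with m₁+m₂ = M = 1: (-1,2), (0,1), (1,0), (2,-1)
  (m₁,m₂)=(2,-1): CG² = 1/5, CG = +√(1/5)
  (m₁,m₂)=(1,0): CG² = 3/10, CG = −√(3/10)   ← matches the target
  (m₁,m₂)=(0,1): CG² = 3/10, CG = +√(3/10)   ← matches the target
  (m₁,m₂)=(-1,2): CG² = 1/5, CG = −√(1/5)
Pairs with CG² = 3/10: (1,0): −√(3/10); (0,1): +√(3/10)

(1,0): −√(3/10); (0,1): +√(3/10)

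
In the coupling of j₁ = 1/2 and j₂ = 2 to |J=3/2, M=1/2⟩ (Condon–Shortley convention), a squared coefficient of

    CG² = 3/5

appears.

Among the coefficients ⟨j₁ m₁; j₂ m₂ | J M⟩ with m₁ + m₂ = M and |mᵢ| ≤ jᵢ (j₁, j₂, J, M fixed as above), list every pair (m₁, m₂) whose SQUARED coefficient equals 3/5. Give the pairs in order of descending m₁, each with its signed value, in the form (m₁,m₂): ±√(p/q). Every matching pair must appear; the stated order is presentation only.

Admissible pairs with m₁+m₂ = M = 1/2: (-1/2,1), (1/2,0)
  (m₁,m₂)=(1/2,0): CG² = 2/5, CG = +√(2/5)
  (m₁,m₂)=(-1/2,1): CG² = 3/5, CG = −√(3/5)   ← matches the target
Pairs with CG² = 3/5: (-1/2,1): −√(3/5)

(-1/2,1): −√(3/5)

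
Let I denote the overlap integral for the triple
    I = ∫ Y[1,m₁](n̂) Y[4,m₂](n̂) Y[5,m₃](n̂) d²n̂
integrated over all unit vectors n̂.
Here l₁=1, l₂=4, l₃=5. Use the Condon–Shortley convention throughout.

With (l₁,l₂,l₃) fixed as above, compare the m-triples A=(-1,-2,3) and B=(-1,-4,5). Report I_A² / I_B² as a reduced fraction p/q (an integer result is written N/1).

28/45

l's match ⇒ only the (l;m) 3-j factors differ between A and B.
A: triangle coeff Δ(1,4,5) = 1/495; Σ_t [0,0]: t=0:+1/2880 = 1/2880; (3j)²=28/495 [(1 4 5; -1 -2 3)], sign=+1
B: triangle coeff Δ(1,4,5) = 1/495; Σ_t [0,0]: t=0:+1/80640 = 1/80640; (3j)²=1/11 [(1 4 5; -1 -4 5)], sign=+1
I_A²/I_B² = (28/495)/(1/11) = 28/45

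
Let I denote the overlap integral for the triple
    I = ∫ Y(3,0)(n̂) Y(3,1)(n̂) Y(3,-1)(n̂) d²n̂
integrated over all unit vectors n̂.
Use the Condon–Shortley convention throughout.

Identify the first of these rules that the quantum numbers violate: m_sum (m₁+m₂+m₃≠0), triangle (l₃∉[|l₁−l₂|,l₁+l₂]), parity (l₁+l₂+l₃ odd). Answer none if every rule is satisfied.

parity

azimuthal sum: 0 + 1 − 1 = 0  ✓
0 ≤ 3 ≤ 6 (triangle on l)  ✓
L = 3 + 3 + 3 = 9 (odd)  ✗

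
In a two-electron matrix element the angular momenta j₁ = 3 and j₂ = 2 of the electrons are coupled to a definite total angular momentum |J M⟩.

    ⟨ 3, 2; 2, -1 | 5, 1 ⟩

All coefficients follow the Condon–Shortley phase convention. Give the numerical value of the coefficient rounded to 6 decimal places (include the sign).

j₁+j₂−J=0  J+j₁−j₂=6  J−j₁+j₂=4  j₁+j₂+J+1=11
(j₁±m₁, j₂±m₂, J±M) = (5,1,1,3,6,4)
P² = 414720/7
sum k=0..0:
  [0] +1/720 = 1/720
S = 1/720
C² = P²·S² = 4/35 ; C = +0.338062

+0.338062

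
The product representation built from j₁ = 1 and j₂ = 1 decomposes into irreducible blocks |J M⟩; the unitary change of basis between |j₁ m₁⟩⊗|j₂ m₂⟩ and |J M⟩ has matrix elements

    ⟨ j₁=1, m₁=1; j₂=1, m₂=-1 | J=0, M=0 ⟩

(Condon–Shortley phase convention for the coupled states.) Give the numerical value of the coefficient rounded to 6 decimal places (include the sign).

j₁+j₂−J=2  J+j₁−j₂=0  J−j₁+j₂=0  j₁+j₂+J+1=3
(j₁±m₁, j₂±m₂, J±M) = (2,0,0,2,0,0)
P² = 4/3
sum k=0..0:
  [0] +1/2 = 1/2
S = 1/2
C² = P²·S² = 1/3 ; C = +0.577350

+√(1/3) ≈ +0.577350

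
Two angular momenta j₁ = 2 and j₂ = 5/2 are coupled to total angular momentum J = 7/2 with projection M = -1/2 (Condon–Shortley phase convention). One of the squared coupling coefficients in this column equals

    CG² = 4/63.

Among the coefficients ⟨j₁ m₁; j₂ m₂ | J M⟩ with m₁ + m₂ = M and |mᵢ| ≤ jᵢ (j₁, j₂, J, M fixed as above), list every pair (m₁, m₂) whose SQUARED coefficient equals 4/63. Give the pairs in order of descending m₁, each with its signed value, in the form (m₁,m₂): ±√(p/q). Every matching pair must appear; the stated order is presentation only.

Admissible pairs with m₁+m₂ = M = -1/2: (-2,3/2), (-1,1/2), (0,-1/2), (1,-3/2), (2,-5/2)
  (m₁,m₂)=(2,-5/2): CG² = 4/63, CG = +√(4/63)   ← matches the target
  (m₁,m₂)=(1,-3/2): CG² = 121/315, CG = +√(121/315)
  (m₁,m₂)=(0,-1/2): CG² = 4/105, CG = +√(4/105)
  (m₁,m₂)=(-1,1/2): CG² = 14/45, CG = −√(14/45)
  (m₁,m₂)=(-2,3/2): CG² = 64/315, CG = −√(64/315)
Pairs with CG² = 4/63: (2,-5/2): +√(4/63)

(2,-5/2): +√(4/63)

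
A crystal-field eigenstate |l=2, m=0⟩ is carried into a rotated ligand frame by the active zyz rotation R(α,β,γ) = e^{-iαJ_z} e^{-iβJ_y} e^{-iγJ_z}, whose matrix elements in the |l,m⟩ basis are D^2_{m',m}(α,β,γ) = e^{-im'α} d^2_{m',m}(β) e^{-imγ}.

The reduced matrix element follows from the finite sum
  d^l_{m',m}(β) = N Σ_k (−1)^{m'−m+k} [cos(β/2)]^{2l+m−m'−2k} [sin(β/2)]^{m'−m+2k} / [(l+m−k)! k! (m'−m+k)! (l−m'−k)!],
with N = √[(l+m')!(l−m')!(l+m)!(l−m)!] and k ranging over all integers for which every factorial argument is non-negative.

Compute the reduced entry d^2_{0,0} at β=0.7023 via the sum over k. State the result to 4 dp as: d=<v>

d^2_{0,0}(β=0.7023) via the finite sum:
With c≡cos(β/2)=0.938978 and s≡sin(β/2)=0.343978, N=[2·2·2·2]^{1/2}=4.000000
The bounds max(0,m−m')=0 and min(l+m,l−m')=2 give 3 terms
  k=0: (−1)^0·4.0000/(4)·0.9390^4·0.3440^0 = +0.777358
  k=1: (−1)^1·4.0000/(1)·0.9390^2·0.3440^2 = -0.417284
  k=2: (−1)^2·4.0000/(4)·0.9390^0·0.3440^4 = +0.014000
d^2_{0,0}(0.7023) = +0.777358 -0.417284 +0.014000 = +0.374074

d=0.3741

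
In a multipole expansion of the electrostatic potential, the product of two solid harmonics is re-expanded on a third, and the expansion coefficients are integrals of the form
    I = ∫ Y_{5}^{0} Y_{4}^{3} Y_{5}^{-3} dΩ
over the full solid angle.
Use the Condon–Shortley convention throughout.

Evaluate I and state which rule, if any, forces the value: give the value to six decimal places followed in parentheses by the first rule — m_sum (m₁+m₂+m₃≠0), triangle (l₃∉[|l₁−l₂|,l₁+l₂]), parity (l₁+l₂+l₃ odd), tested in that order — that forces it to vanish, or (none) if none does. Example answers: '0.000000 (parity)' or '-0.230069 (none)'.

Checks pass: Σm=0; 14 even; l₃=5∈[1,9].
(2·5+1)(2·4+1)(2·5+1) = 1089
Δ: 4! 6! 4! / 15! → 1/3153150
sum: t=0:+1/69120 t=1:−1/1728 t=2:+1/576 t=3:−1/1728 t=4:+1/69120 = 7/11520
3j²(5 4 5; 0 0 0) = Δ·Π!·Σ² = 2/143  (sign -1)
sum: t=3:−1/6912 t=4:+1/17280 = -1/11520
3j²(5 4 5; 0 3 -3) = Δ·Π!·Σ² = 2/143  (sign -1)
combine: 4πI² = 1089·2/143·2/143 = 36/169
take √, sign +1: I = 0.13019760
No selection rule forces the value: the integral is nonzero (none).

0.130198 (none)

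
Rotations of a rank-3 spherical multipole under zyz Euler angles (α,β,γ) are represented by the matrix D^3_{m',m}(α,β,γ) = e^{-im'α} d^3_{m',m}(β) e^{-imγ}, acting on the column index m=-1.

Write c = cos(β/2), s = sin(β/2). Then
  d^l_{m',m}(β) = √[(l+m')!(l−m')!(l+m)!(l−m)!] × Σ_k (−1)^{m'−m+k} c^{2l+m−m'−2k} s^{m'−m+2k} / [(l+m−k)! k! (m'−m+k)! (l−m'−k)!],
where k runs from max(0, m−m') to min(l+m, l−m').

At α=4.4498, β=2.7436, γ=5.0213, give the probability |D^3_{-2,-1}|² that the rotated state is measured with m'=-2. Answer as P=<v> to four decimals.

P=0.0020

Split into d^3_{-2,-1}(β=2.7436) × two z-phases.
c=cos(2.743600/2)=0.197686, s=sin(2.743600/2)=0.980265; N=√[1·120·2·24]=75.894664
The bounds max(0,m−m')=1 and min(l+m,l−m')=2 give 2 terms
  k=1: (−1)^0·75.8947/(24)·0.1977^5·0.9803^1 = +0.000936
  k=2: (−1)^1·75.8947/(12)·0.1977^3·0.9803^3 = -0.046024
d^3_{-2,-1}(2.7436) = +0.000936 -0.046024 = -0.045088
|D^3_{-2,-1}|² = |d^3_{-2,-1}(β)|² = (-0.045088)² = 0.002033 (the z-rotation phases have unit modulus)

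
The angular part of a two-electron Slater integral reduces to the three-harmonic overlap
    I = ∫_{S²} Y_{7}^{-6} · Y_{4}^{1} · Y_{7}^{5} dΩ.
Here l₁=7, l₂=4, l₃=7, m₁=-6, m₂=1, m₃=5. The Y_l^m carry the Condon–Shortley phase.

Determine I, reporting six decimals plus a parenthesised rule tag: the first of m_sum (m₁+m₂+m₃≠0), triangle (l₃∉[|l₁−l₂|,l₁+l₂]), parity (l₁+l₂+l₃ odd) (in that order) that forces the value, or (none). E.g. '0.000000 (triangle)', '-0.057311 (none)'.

-0.082726 (none)

m-sum 0 ✓  L=18 even ✓  3≤7≤11 ✓
Π(2lᵢ+1) = 15×9×15 = 2025
triangle coeff Δ(7,4,7) = 1/58198140
Σ_t [0,4]: t=0:+1/17418240 t=1:−1/622080 t=2:+1/230400 t=3:−1/622080 t=4:+1/17418240 = 1/806400
(3j)²=2268/230945 [(7 4 7; 0 0 0)], sign=-1
Σ_t [3,4]: t=3:−1/87091200 t=4:+1/52254720 = 1/130636800
(3j)²=88/20349 [(7 4 7; -6 1 5)], sign=+1
⇒ 4πI² = 116640/1356277
I = (-1)√(116640/1356277/(4π)) = -0.08272650
No selection rule forces the value: the integral is nonzero (none).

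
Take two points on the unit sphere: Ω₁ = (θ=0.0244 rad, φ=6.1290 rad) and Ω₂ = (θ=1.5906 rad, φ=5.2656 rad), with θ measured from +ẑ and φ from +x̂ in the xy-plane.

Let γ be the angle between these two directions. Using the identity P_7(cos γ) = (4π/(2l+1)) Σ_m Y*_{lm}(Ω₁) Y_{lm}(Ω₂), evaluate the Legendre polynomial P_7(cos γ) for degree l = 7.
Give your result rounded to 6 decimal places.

0.008628

Addition theorem: P_7(cos γ) = (4π/15) Σ_m Y*_{lm}(Ω₁) Y_{lm}(Ω₂), m = −7…7:
  m=-7: (0.00000 - 0.00000j) × (0.33333 + 0.37181j) = 0.00000 - 0.00000j  (running Σ = 0.00000 - 0.00000j)
  m=-6: (0.00000 - 0.00000j) × (-0.03642 + 0.00654j) = -0.00000 + 0.00000j  (running Σ = -0.00000 + 0.00000j)
  m=-5: (0.00000 - 0.00000j) × (-0.13376 + 0.33928j) = 0.00000 + 0.00000j  (running Σ = 0.00000 + 0.00000j)
  m=-4: (0.00000 - 0.00000j) × (-0.02604 - 0.03483j) = -0.00000 - 0.00000j  (running Σ = -0.00000 - 0.00000j)
  m=-3: (0.00011 - 0.00006j) × (-0.32755 + 0.02918j) = -0.00004 + 0.00002j  (running Σ = -0.00004 + 0.00002j)
  m=-2: (0.00425 - 0.00135j) × (0.02075 - 0.04142j) = 0.00003 - 0.00020j  (running Σ = -0.00000 - 0.00018j)
  m=-1: (0.09816 - 0.01526j) × (-0.16600 - 0.26881j) = -0.02039 - 0.02385j  (running Σ = -0.02040 - 0.02404j)
  m=0: (1.08346 + 0.00000j) × (0.04716 + 0.00000j) = 0.05110 + 0.00000j  (running Σ = 0.03070 - 0.02404j)
  m=1: (-0.09816 - 0.01526j) × (0.16600 - 0.26881j) = -0.02039 + 0.02385j  (running Σ = 0.01030 - 0.00018j)
  m=2: (0.00425 + 0.00135j) × (0.02075 + 0.04142j) = 0.00003 + 0.00020j  (running Σ = 0.01033 + 0.00002j)
  m=3: (-0.00011 - 0.00006j) × (0.32755 + 0.02918j) = -0.00004 - 0.00002j  (running Σ = 0.01030 - 0.00000j)
  m=4: (0.00000 + 0.00000j) × (-0.02604 + 0.03483j) = -0.00000 + 0.00000j  (running Σ = 0.01030 + 0.00000j)
  m=5: (-0.00000 - 0.00000j) × (0.13376 + 0.33928j) = 0.00000 - 0.00000j  (running Σ = 0.01030 + 0.00000j)
  m=6: (0.00000 + 0.00000j) × (-0.03642 - 0.00654j) = -0.00000 - 0.00000j  (running Σ = 0.01030 - 0.00000j)
  m=7: (-0.00000 - 0.00000j) × (-0.33333 + 0.37181j) = 0.00000 + 0.00000j  (running Σ = 0.01030 - 0.00000j)
Σ over m = 0.01030 - 0.00000j; ×(4π/15) → 0.00863 - 0.00000j. Real part: 0.008628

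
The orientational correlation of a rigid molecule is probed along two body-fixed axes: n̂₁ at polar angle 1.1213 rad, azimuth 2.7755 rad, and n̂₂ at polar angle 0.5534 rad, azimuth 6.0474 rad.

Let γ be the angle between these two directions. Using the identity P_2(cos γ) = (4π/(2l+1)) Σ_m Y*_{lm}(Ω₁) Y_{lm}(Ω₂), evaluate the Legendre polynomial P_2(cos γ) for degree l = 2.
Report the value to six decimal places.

Addition theorem: P_2(cos γ) = (4π/5) Σ_m Y*_{lm}(Ω₁) Y_{lm}(Ω₂), m = −2…2:
  m=-2: (0.233040, -0.209470) × (0.095057, 0.048474) = (0.032306, -0.008615)  (running Σ = (0.032306, -0.008615))
  m=-1: (-0.282302, 0.108227) × (0.335876, 0.080696) = (-0.103552, 0.013570)  (running Σ = (-0.071246, 0.004955))
  m=0: (-0.136753, -0.000000) × (0.369414, 0.000000) = (-0.050519, -0.000000)  (running Σ = (-0.121765, 0.004955))
  m=1: (0.282302, 0.108227) × (-0.335876, 0.080696) = (-0.103552, -0.013570)  (running Σ = (-0.225317, -0.008615))
  m=2: (0.233040, 0.209470) × (0.095057, -0.048474) = (0.032306, 0.008615)  (running Σ = (-0.193011, 0.000000))
Total Σ_m = (-0.193011, 0.000000). Multiply by 2.513274: (-0.485089, 0.000000). P_2(cos γ) = -0.485089

-0.485089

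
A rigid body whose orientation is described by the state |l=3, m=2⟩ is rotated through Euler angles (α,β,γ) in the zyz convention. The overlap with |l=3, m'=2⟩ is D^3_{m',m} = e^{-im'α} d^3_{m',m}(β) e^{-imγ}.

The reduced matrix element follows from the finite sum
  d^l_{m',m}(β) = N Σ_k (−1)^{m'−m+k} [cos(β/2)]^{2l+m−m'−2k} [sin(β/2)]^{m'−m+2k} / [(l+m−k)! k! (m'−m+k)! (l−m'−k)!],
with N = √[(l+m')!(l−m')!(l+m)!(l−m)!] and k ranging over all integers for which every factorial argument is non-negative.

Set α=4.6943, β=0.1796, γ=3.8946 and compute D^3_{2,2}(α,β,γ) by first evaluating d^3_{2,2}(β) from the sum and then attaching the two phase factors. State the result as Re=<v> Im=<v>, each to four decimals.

Split into d^3_{2,2}(β=0.1796) × two z-phases.
Half-angle: c=0.995971, s=0.089679. N=√(120·1·120·1)=120.000000
k: max(0,(2)−(2))=0 … min(3+(2),3−(2))=1
  k=0: (−1)^0·120.0000/(120)·0.9960^6·0.0897^0 = +0.976066
  k=1: (−1)^1·120.0000/(24)·0.9960^4·0.0897^2 = -0.039568
d^3_{2,2}(0.1796) = +0.976066 -0.039568 = +0.936499
Phases: e^{-i·(2)·4.6943}=-0.999346-0.036170i, e^{-i·(2)·3.8946}=+0.064736-0.997902i ⇒ D=-0.094388+0.931730i

Re=-0.0944 Im=0.9317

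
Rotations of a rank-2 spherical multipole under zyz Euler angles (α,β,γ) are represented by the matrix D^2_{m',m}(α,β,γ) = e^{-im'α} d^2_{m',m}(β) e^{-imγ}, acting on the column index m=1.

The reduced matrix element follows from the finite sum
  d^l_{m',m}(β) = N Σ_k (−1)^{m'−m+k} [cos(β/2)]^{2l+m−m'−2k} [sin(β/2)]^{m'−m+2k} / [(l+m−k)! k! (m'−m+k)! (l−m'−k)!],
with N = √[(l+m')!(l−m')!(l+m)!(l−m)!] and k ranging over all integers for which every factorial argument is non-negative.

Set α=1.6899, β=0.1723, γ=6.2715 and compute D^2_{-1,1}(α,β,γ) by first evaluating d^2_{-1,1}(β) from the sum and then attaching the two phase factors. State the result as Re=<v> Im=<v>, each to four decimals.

Re=-0.0029 Im=0.0218

D^2_{-1,1}(1.6899,0.1723,6.2715) = e^{-i·-1·1.6899}·d^2_{-1,1}(0.1723)·e^{-i·1·6.2715}. Compute d first:
c=cos(0.172300/2)=0.996291, s=sin(0.172300/2)=0.086043; N=√[1·6·6·1]=6.000000
k: max(0,(1)−(-1))=2 … min(2+(1),2−(-1))=3
  k=2: (−1)^0·6.0000/(2)·0.9963^2·0.0860^2 = +0.022046
  k=3: (−1)^1·6.0000/(6)·0.9963^0·0.0860^4 = -0.000055
d^2_{-1,1}(0.1723) = +0.022046 -0.000055 = +0.021991
Attach z-rotation phases: D = e^{-i(-1)(1.6899)}·(+0.021991)·e^{-i(1)(6.2715)} = -0.002868+0.021803i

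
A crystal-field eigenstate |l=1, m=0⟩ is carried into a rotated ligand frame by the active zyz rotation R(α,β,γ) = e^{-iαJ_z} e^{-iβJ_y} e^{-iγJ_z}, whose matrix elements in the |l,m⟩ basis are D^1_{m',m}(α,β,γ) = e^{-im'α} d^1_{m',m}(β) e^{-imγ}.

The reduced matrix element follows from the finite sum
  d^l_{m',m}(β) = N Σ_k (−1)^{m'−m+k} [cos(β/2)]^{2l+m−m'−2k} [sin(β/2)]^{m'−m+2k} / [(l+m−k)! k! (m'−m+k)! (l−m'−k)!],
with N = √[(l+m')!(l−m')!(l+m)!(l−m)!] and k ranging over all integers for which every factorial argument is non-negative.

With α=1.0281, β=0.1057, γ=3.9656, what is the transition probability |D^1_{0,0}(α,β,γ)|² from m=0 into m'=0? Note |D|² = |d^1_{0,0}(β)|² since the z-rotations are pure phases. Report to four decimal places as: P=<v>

Split into d^1_{0,0}(β=0.1057) × two z-phases.
With c≡cos(β/2)=0.998604 and s≡sin(β/2)=0.052825, N=[1·1·1·1]^{1/2}=1.000000
k: max(0,(0)−(0))=0 … min(1+(0),1−(0))=1
  k=0: (−1)^0·1.0000/(1)·0.9986^2·0.0528^0 = +0.997209
  k=1: (−1)^1·1.0000/(1)·0.9986^0·0.0528^2 = -0.002791
d^1_{0,0}(0.1057) = +0.997209 -0.002791 = +0.994419
|D^1_{0,0}|² = |d^1_{0,0}(β)|² = (+0.994419)² = 0.988869 (the z-rotation phases have unit modulus)

P=0.9889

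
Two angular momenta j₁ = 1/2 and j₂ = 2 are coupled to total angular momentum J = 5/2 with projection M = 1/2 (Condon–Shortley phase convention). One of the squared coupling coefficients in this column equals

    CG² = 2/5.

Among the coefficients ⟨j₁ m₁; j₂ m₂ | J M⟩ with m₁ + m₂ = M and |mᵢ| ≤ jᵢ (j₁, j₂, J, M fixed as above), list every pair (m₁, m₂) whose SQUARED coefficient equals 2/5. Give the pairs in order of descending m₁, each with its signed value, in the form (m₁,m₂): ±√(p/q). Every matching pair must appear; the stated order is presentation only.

(-1/2,1): +√(2/5)

Admissible pairs with m₁+m₂ = M = 1/2: (-1/2,1), (1/2,0)
  (m₁,m₂)=(1/2,0): CG² = 3/5, CG = +√(3/5)
  (m₁,m₂)=(-1/2,1): CG² = 2/5, CG = +√(2/5)   ← matches the target
Pairs with CG² = 2/5: (-1/2,1): +√(2/5)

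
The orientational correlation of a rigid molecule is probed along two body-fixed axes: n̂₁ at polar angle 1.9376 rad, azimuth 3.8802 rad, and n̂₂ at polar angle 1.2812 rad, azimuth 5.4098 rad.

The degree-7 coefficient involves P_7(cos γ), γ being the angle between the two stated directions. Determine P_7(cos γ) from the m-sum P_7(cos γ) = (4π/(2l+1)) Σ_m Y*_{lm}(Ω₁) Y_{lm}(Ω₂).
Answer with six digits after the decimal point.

0.137935

Expand P_7 via completeness: Σ_{m} conj(Y_{7,m}) at Ω₁ times Y_{7,m} at Ω₂ —
  [-7]  conj(Y_{7,-7})(Ω₁) = -0.136517+0.277030i ; Y_{7,-7}(Ω₂) = +0.365961-0.062627i ; Δ = -0.032611+0.109932i
  [-6]  conj(Y_{7,-6})(Ω₁) = +0.123009+0.426580i ; Y_{7,-6}(Ω₂) = +0.208521-0.357590i ; Δ = +0.178191+0.044964i
  [-5]  conj(Y_{7,-5})(Ω₁) = +0.148873+0.091571i ; Y_{7,-5}(Ω₂) = -0.006039-0.016780i ; Δ = +0.000638-0.003051i
  [-4]  conj(Y_{7,-4})(Ω₁) = -0.260744+0.049380i ; Y_{7,-4}(Ω₂) = +0.321910+0.118218i ; Δ = -0.089774-0.014929i
  [-3]  conj(Y_{7,-3})(Ω₁) = -0.168978+0.224590i ; Y_{7,-3}(Ω₂) = +0.120848-0.069424i ; Δ = -0.004829+0.038872i
  [-2]  conj(Y_{7,-2})(Ω₁) = -0.014701-0.156635i ; Y_{7,-2}(Ω₂) = -0.050150+0.282035i ; Δ = +0.044914+0.003709i
  [-1]  conj(Y_{7,-1})(Ω₁) = -0.224299-0.204233i ; Y_{7,-1}(Ω₂) = +0.115969+0.138409i ; Δ = +0.002256-0.054730i
  [+0]  conj(Y_{7,0})(Ω₁) = +0.123341-0.000000i ; Y_{7,0}(Ω₂) = -0.266917+0.000000i ; Δ = -0.032922+0.000000i
  [+1]  conj(Y_{7,1})(Ω₁) = +0.224299-0.204233i ; Y_{7,1}(Ω₂) = -0.115969+0.138409i ; Δ = +0.002256+0.054730i
  [+2]  conj(Y_{7,2})(Ω₁) = -0.014701+0.156635i ; Y_{7,2}(Ω₂) = -0.050150-0.282035i ; Δ = +0.044914-0.003709i
  [+3]  conj(Y_{7,3})(Ω₁) = +0.168978+0.224590i ; Y_{7,3}(Ω₂) = -0.120848-0.069424i ; Δ = -0.004829-0.038872i
  [+4]  conj(Y_{7,4})(Ω₁) = -0.260744-0.049380i ; Y_{7,4}(Ω₂) = +0.321910-0.118218i ; Δ = -0.089774+0.014929i
  [+5]  conj(Y_{7,5})(Ω₁) = -0.148873+0.091571i ; Y_{7,5}(Ω₂) = +0.006039-0.016780i ; Δ = +0.000638+0.003051i
  [+6]  conj(Y_{7,6})(Ω₁) = +0.123009-0.426580i ; Y_{7,6}(Ω₂) = +0.208521+0.357590i ; Δ = +0.178191-0.044964i
  [+7]  conj(Y_{7,7})(Ω₁) = +0.136517+0.277030i ; Y_{7,7}(Ω₂) = -0.365961-0.062627i ; Δ = -0.032611-0.109932i
Total Σ_m = +0.164648+0.000000i. Multiply by 0.837758: +0.137935+0.000000i. P_7(cos γ) = 0.137935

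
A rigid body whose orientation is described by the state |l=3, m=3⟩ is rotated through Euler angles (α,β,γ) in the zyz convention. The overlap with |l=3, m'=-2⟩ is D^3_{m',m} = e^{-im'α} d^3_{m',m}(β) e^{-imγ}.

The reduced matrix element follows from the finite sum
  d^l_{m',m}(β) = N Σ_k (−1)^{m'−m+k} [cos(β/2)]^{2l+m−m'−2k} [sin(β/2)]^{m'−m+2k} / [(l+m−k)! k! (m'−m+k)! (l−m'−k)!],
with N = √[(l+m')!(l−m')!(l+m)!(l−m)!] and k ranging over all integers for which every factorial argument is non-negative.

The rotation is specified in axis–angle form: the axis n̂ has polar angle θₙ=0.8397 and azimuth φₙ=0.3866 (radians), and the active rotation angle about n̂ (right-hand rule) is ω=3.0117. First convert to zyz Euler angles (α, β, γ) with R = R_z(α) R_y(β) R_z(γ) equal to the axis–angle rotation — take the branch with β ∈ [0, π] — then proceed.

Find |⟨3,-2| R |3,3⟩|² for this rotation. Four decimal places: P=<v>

Axis–angle → zyz. n̂ = (sinθₙcosφₙ, sinθₙsinφₙ, cosθₙ) = (+0.689500, +0.280686, +0.667686), ω = 3.0117.
R = I cosω + sinω [n̂]ₓ + (1−cosω) n̂n̂ᵀ gives
  R = [-0.044760, +0.298952, +0.953218; +0.471919, -0.834670, +0.283932; +0.880505, +0.462551, -0.103722]
β = atan2(√(R₁₃²+R₂₃²), R₃₃) = 1.674705; α = atan2(R₂₃, R₁₃) mod 2π = 0.289499; γ = atan2(R₃₂, −R₃₁) mod 2π = 2.657891
D^3_{-2,3}(0.2895,1.6747,2.6579) = e^{-i·-2·0.2895}·d^3_{-2,3}(1.6747)·e^{-i·3·2.6579}. Compute d first:
c=cos(1.674705/2)=0.669432, s=sin(1.674705/2)=0.742873; N=√[1·120·720·1]=293.938769
The bounds max(0,m−m')=5 and min(l+m,l−m')=5 give 1 term
  k=5: (−1)^0·293.9388/(120)·0.6694^1·0.7429^5 = +0.370985
d^3_{-2,3}(1.6747) = +0.370985
|D^3_{-2,3}|² = |d^3_{-2,3}(β)|² = (+0.370985)² = 0.137630 (the z-rotation phases have unit modulus)

P=0.1376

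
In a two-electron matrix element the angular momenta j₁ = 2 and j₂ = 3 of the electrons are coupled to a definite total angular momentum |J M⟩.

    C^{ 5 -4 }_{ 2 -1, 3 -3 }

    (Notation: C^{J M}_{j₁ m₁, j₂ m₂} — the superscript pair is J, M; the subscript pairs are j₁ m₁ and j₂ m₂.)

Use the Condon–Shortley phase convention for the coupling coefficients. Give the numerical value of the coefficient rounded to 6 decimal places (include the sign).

j₁+j₂−J=0  J+j₁−j₂=4  J−j₁+j₂=6  j₁+j₂+J+1=11
(j₁±m₁, j₂±m₂, J±M) = (1,3,0,6,1,9)
P² = 7464960
sum k=0..0:
  [0] +1/4320 = 1/4320
S = 1/4320
C² = P²·S² = 2/5 ; C = +0.632456

+0.632456  (= +√(2/5))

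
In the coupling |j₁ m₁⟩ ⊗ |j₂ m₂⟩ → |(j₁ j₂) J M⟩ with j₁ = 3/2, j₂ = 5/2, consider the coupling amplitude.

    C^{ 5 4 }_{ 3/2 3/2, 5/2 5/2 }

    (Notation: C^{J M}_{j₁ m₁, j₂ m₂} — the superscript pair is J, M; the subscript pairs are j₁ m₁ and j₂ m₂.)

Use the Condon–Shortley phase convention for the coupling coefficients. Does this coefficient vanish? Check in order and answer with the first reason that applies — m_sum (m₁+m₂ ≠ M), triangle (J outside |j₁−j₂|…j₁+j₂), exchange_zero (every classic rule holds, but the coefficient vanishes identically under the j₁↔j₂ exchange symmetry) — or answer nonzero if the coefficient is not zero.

triangle

m-sum: m₁+m₂ = 3/2+5/2 = 4, M = 4  ✓
triangle: need |j₁−j₂| ≤ J ≤ j₁+j₂, i.e. J ∈ [1, 4]; J = 5 is outside ✗ ⇒ coefficient is 0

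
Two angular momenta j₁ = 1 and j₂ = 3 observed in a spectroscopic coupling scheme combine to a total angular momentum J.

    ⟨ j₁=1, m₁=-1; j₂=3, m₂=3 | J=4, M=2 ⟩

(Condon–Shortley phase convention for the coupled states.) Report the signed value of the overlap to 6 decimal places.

j₁+j₂−J=0  J+j₁−j₂=2  J−j₁+j₂=6  j₁+j₂+J+1=9
(j₁±m₁, j₂±m₂, J±M) = (0,2,6,0,6,2)
P² = 518400/7
sum k=0..0:
  [0] +1/1440 = 1/1440
S = 1/1440
C² = P²·S² = 1/28 ; C = +0.188982

+0.188982  (= +√(1/28))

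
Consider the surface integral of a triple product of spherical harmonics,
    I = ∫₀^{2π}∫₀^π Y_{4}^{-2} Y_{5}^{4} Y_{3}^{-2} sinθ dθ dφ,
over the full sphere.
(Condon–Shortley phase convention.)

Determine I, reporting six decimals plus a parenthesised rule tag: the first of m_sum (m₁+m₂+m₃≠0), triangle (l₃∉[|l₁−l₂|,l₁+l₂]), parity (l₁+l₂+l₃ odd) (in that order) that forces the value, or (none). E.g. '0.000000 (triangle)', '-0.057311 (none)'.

0.143343 (none)

Rules hold: Σm=0, L=12 even, 1≤3≤9.
N = 9·11·7 = 693
Δ = 6!·2!·4!/13! = 1/180180
Racah Σ t=2..4: t=2:+1/576 t=3:−1/144 t=4:+1/576 = -1/288
⇒ 3j(4 5 3; 0 0 0)² = 20/1001, sgn +1
Racah Σ t=5..6: t=5:−1/2880 t=6:+1/8640 = -1/4320
⇒ 3j(4 5 3; -2 4 -2)² = 8/429, sgn +1
4πI² = N·(3j₀)²·(3jₘ)² = 480/1859
I = +1·√(0.258203/4π) = 0.14334284
No selection rule forces the value: the integral is nonzero (none).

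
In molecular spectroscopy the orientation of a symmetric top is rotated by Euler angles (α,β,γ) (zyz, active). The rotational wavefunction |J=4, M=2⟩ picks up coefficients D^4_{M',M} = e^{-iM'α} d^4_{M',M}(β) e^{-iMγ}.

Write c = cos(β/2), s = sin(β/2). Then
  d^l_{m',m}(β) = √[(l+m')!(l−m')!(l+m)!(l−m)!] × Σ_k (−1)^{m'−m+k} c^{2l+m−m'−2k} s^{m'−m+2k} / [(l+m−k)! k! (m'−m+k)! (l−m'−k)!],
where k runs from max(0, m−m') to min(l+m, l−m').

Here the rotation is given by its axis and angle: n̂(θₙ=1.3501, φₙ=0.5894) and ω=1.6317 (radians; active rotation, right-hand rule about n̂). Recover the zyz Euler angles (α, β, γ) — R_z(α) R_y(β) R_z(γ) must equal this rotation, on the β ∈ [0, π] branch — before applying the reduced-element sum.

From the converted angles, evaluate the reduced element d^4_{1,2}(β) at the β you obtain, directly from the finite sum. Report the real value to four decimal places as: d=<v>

d=-0.1625

Axis–angle → zyz. n̂ = (sinθₙcosφₙ, sinθₙsinφₙ, cosθₙ) = (+0.811112, +0.542380, +0.218909), ω = 1.6317.
R = I cosω + sinω [n̂]ₓ + (1−cosω) n̂n̂ᵀ gives
  R = [+0.637081, +0.248205, +0.729742; +0.685211, +0.251215, -0.683649; -0.353007, +0.935567, -0.010028]
β = atan2(√(R₁₃²+R₂₃²), R₃₃) = 1.580825; α = atan2(R₂₃, R₁₃) mod 2π = 5.530387; γ = atan2(R₃₂, −R₃₁) mod 2π = 1.209994
d^4_{1,2}(β=1.5808) via the finite sum:
With c≡cos(β/2)=0.703552 and s≡sin(β/2)=0.710643, N=[120·6·720·2]^{1/2}=1018.233765
k: max(0,(2)−(1))=1 … min(4+(2),4−(1))=3
  k=1: (−1)^0·1018.2338/(240)·0.7036^7·0.7106^1 = +0.257255
  k=2: (−1)^1·1018.2338/(48)·0.7036^5·0.7106^3 = -1.312332
  k=3: (−1)^2·1018.2338/(72)·0.7036^3·0.7106^5 = +0.892612
d^4_{1,2}(1.5808) = +0.257255 -1.312332 +0.892612 = -0.162465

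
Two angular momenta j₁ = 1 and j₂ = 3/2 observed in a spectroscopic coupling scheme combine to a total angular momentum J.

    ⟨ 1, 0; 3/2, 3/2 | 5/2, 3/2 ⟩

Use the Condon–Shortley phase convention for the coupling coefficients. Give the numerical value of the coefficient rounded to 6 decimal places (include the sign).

√[6·0!2!3!/6! · 1!1!3!0!4!1!] = √(72/5)
  +(−1)^0/∏(0,0,1,3,1,0)! = 1/6  (running 1/6)
⟨..|..⟩ = √(72/5)·(1/6) = +0.632456

+√(2/5) ≈ +0.632456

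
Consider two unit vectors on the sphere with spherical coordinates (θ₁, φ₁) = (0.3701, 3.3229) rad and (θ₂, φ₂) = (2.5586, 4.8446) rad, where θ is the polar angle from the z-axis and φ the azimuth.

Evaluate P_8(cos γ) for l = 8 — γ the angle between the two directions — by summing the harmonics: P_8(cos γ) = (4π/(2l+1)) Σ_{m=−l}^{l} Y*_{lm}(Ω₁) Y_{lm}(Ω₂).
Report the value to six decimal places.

Term-by-term m-sum for l=8 (normalisation 4π/17 = 0.739198):
  m=-8: Y*=0.00002 + 0.00015j  Y=0.00213 - 0.00379j  product 0.00000 + 0.00000j
  m=-7: Y*=-0.00046 - 0.00149j  Y=0.02107 + 0.01587j  product 0.00001 - 0.00004j
  m=-6: Y*=0.00471 + 0.00899j  Y=-0.06950 + 0.07060j  product -0.00096 - 0.00029j
  m=-5: Y*=-0.02904 - 0.03710j  Y=-0.15709 - 0.20197j  product -0.00293 + 0.01169j
  m=-4: Y*=0.11919 + 0.10565j  Y=0.38770 - 0.22656j  product 0.07015 + 0.01396j
  m=-3: Y*=-0.32528 - 0.19672j  Y=0.17966 + 0.42895j  product 0.02594 - 0.17487j
  m=-2: Y*=0.53457 + 0.20281j  Y=-0.08946 + 0.02422j  product -0.05274 - 0.00520j
  m=-1: Y*=-0.32994 - 0.06048j  Y=0.05067 + 0.38102j  product 0.00633 - 0.12878j
  m=+0: Y*=-0.35997 + 0.00000j  Y=-0.22877 + 0.00000j  product 0.08235 + 0.00000j
  m=+1: Y*=0.32994 - 0.06048j  Y=-0.05067 + 0.38102j  product 0.00633 + 0.12878j
  m=+2: Y*=0.53457 - 0.20281j  Y=-0.08946 - 0.02422j  product -0.05274 + 0.00520j
  m=+3: Y*=0.32528 - 0.19672j  Y=-0.17966 + 0.42895j  product 0.02594 + 0.17487j
  m=+4: Y*=0.11919 - 0.10565j  Y=0.38770 + 0.22656j  product 0.07015 - 0.01396j
  m=+5: Y*=0.02904 - 0.03710j  Y=0.15709 - 0.20197j  product -0.00293 - 0.01169j
  m=+6: Y*=0.00471 - 0.00899j  Y=-0.06950 - 0.07060j  product -0.00096 + 0.00029j
  m=+7: Y*=0.00046 - 0.00149j  Y=-0.02107 + 0.01587j  product 0.00001 + 0.00004j
  m=+8: Y*=0.00002 - 0.00015j  Y=0.00213 + 0.00379j  product 0.00000 - 0.00000j
Σ over m = 0.17396 - 0.00000j; ×(4π/17) → 0.12859 - 0.00000j. Real part: 0.128589

0.128589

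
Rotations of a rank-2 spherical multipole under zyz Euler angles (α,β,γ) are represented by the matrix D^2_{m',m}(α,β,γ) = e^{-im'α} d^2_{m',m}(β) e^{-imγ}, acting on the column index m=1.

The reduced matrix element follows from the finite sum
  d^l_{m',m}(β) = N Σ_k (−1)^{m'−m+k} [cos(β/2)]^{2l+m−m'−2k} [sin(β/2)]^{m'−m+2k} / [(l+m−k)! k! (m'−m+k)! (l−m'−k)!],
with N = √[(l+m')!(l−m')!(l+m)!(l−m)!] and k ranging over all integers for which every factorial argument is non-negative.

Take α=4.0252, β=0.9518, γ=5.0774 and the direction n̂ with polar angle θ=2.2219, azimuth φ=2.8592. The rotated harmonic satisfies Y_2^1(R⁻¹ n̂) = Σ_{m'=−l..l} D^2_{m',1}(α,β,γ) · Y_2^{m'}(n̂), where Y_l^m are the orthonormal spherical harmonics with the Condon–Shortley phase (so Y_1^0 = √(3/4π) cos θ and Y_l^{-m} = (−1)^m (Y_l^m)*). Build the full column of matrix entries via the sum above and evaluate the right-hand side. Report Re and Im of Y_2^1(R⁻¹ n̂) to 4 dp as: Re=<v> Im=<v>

Need the full column D^2_{m',1} for m'=−2..2 at α=4.0252, β=0.9518, γ=5.0774.
cos(β/2)=0.888881, sin(β/2)=0.458139
d^2_{-2,1}: single k=3 term ⇒ +0.170948;  D = -0.168524+0.028684i
d^2_{-1,1}: k∈[2..3] ⇒ +0.497510 -0.044054 = +0.453456;  D = +0.224761-0.393834i
d^2_{0,1}: k∈[1..2] ⇒ +0.788139 -0.209368 = +0.578772;  D = +0.206598+0.540642i
d^2_{1,1}: k∈[0..1] ⇒ +0.624272 -0.497510 = +0.126762;  D = -0.120240-0.040137i
d^2_{2,1}: single k=0 term ⇒ -0.643513;  D = -0.544731+0.342604i
Y_2^{m'}(θ=2.2219,φ=2.8592) and Σ D·Y over m':
  (-0.1685+0.0287i)·(+0.2064+0.1308i)  (+0.2248-0.3938i)·(+0.3577+0.1038i)  (+0.2066+0.5406i)·(+0.0322+0.0000i)  (-0.1202-0.0401i)·(-0.3577+0.1038i)  (-0.5447+0.3426i)·(+0.2064-0.1308i)
Y_2^1(R⁻¹ n̂) = +0.068897+0.027579i

Re=0.0689 Im=0.0276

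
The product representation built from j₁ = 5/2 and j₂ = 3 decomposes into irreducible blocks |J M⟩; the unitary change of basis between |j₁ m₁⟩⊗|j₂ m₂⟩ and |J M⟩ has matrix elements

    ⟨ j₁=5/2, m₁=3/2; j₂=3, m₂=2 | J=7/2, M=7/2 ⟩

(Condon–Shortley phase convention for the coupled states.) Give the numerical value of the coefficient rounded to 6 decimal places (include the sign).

triangle: 2!×3!×4!/10! = 288/3628800
(j±m)!: 4!×1!×5!×1!×7!×0! = 14515200
prefactor² = (2J+1)×Δ×N² = 9216
  k=1: −1/(1!×1!×0!×4!×3!×0!) = -1/144
Σ = -1/144  ⇒  CG² = 9216×(-1/144)² = 4/9
CG = −√(4/9) = -0.666667

-0.666667  (= −√(4/9))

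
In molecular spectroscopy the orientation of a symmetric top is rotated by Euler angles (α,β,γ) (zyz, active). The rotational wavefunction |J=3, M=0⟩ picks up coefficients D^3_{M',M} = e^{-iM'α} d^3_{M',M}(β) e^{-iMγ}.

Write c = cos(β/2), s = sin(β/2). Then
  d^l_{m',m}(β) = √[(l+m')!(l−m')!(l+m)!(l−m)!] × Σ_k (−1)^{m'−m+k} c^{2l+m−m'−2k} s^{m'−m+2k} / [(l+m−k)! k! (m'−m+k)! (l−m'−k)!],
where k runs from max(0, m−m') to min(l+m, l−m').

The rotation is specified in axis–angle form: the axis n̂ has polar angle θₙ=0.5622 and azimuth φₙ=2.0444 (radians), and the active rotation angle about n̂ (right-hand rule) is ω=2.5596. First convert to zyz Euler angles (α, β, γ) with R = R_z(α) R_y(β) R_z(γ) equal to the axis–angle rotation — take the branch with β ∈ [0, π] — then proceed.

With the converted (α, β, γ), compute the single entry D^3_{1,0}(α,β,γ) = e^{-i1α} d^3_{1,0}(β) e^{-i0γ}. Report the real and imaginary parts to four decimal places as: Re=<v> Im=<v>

Re=0.0073 Im=0.0546

Axis–angle → zyz. n̂ = (sinθₙcosφₙ, sinθₙsinφₙ, cosθₙ) = (-0.243122, +0.474376, +0.846084), ω = 2.5596.
R = I cosω + sinω [n̂]ₓ + (1−cosω) n̂n̂ᵀ gives
  R = [-0.726884, -0.676759, -0.116778; +0.253409, -0.422350, +0.870290; -0.638298, +0.603007, +0.478496]
β = atan2(√(R₁₃²+R₂₃²), R₃₃) = 1.071855; α = atan2(R₂₃, R₁₃) mod 2π = 1.704183; γ = atan2(R₃₂, −R₃₁) mod 2π = 0.756975
First d^3_{1,0}(β=1.0719), then the phase factors e^{-i(1)α} and e^{-i(0)γ}:
Half-angle: c=0.859795, s=0.510639. N=√(24·2·6·6)=41.569219
The bounds max(0,m−m')=0 and min(l+m,l−m')=2 give 3 terms
  k=0: (−1)^1·41.5692/(12)·0.8598^5·0.5106^1 = -0.831151
  k=1: (−1)^2·41.5692/(4)·0.8598^3·0.5106^3 = +0.879505
  k=2: (−1)^3·41.5692/(12)·0.8598^1·0.5106^5 = -0.103408
d^3_{1,0}(1.0719) = -0.831151 +0.879505 -0.103408 = -0.055054
Phases: e^{-i·(1)·1.7042}=-0.132991-0.991117i, e^{-i·(0)·0.7570}=+1.000000+0.000000i ⇒ D=+0.007322+0.054565i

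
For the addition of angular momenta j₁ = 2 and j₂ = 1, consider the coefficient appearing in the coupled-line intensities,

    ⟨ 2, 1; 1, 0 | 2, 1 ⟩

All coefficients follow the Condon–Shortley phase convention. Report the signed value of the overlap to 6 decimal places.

triangle: 1!*3!*1!/6! = 6/720
(j±m)!: 3!*1!*1!*1!*3!*1! = 36
prefactor² = (2J+1)*Δ*N² = 3/2
  k=0: +1/(0!*1!*1!*1!*2!*0!) = 1/2
  k=1: −1/(1!*0!*0!*0!*3!*1!) = -1/6
Σ = 1/3  ⇒  CG² = 3/2*(1/3)² = 1/6
CG = +√(1/6) = +0.408248

+0.408248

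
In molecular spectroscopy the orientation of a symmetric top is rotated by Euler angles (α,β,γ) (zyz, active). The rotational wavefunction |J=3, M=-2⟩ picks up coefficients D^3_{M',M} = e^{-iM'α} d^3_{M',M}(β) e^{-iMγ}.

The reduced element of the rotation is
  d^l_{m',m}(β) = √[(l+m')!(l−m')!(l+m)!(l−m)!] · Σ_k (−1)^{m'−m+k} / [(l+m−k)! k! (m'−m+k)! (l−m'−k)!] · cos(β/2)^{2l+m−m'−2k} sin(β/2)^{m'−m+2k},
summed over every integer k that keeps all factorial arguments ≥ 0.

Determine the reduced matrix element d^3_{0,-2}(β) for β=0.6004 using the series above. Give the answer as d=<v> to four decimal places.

d=0.3606

d^3_{0,-2}(β=0.6004) via the finite sum:
Half-angle: c=0.955277, s=0.295711. N=√(6·6·1·120)=65.726707
k∈{0,1} keeps every argument non-negative
  k=0: (−1)^2·65.7267/(12)·0.9553^4·0.2957^2 = +0.398854
  k=1: (−1)^3·65.7267/(12)·0.9553^2·0.2957^4 = -0.038220
d^3_{0,-2}(0.6004) = +0.398854 -0.038220 = +0.360634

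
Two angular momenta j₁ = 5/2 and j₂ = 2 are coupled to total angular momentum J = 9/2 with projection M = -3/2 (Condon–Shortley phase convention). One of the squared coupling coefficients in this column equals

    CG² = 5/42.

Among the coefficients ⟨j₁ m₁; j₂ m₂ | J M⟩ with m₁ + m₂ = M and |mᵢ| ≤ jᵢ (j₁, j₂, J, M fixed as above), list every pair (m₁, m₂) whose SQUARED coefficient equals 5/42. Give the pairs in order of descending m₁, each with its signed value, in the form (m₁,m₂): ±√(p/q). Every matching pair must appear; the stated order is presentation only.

Admissible pairs with m₁+m₂ = M = -3/2: (-5/2,1), (-3/2,0), (-1/2,-1), (1/2,-2)
  (m₁,m₂)=(1/2,-2): CG² = 5/42, CG = +√(5/42)   ← matches the target
  (m₁,m₂)=(-1/2,-1): CG² = 10/21, CG = +√(10/21)
  (m₁,m₂)=(-3/2,0): CG² = 5/14, CG = +√(5/14)
  (m₁,m₂)=(-5/2,1): CG² = 1/21, CG = +√(1/21)
Pairs with CG² = 5/42: (1/2,-2): +√(5/42)

(1/2,-2): +√(5/42)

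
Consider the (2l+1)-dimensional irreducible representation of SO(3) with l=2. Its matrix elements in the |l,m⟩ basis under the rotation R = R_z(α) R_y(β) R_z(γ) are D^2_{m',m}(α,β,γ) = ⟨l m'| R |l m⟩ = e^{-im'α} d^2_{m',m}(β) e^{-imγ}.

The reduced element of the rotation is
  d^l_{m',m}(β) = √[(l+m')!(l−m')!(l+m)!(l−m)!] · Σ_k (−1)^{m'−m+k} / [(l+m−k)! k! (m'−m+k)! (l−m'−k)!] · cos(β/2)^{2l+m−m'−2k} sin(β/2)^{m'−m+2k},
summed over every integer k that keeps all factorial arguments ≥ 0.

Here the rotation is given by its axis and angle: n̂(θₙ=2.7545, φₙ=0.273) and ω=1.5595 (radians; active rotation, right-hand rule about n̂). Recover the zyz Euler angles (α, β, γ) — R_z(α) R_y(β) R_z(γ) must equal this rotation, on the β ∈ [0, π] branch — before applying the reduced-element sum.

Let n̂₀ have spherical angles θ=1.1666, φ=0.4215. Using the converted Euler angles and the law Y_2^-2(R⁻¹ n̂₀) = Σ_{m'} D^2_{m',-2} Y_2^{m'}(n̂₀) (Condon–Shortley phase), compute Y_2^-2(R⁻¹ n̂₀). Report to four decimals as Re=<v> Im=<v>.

Re=-0.2706 Im=0.2752

Axis–angle → zyz. n̂ = (sinθₙcosφₙ, sinθₙsinφₙ, cosθₙ) = (+0.363518, +0.101782, -0.926010), ω = 1.5595.
R = I cosω + sinω [n̂]ₓ + (1−cosω) n̂n̂ᵀ gives
  R = [+0.141948, +0.962533, -0.231044; -0.889370, +0.021539, -0.456681; -0.434594, +0.270308, +0.859105]
β = atan2(√(R₁₃²+R₂₃²), R₃₃) = 0.537278; α = atan2(R₂₃, R₁₃) mod 2π = 4.244017; γ = atan2(R₃₂, −R₃₁) mod 2π = 0.556424
Need the full column D^2_{m',-2} for m'=−2..2 at α=4.2440, β=0.5373, γ=0.5564.
cos(β/2)=0.964133, sin(β/2)=0.265419
d^2_{-2,-2}: single k=0 term ⇒ +0.864068;  D = -0.850704-0.151381i
d^2_{-1,-2}: single k=0 term ⇒ -0.475744;  D = -0.285818+0.380317i
d^2_{0,-2}: single k=0 term ⇒ +0.160404;  D = +0.070916+0.143876i
d^2_{1,-2}: single k=0 term ⇒ -0.036055;  D = +0.036053+0.000376i
d^2_{2,-2}: single k=0 term ⇒ +0.004963;  D = +0.002286-0.004405i
Y_2^{m'}(θ=1.1666,φ=0.4215) and Σ D·Y over m':
  (-0.8507-0.1514i)·(+0.2172-0.2438i)  (-0.2858+0.3803i)·(+0.2549-0.1143i)  (+0.0709+0.1439i)·(-0.1690+0.0000i)  (+0.0361+0.0004i)·(-0.2549-0.1143i)  (+0.0023-0.0044i)·(+0.2172+0.2438i)
Y_2^-2(R⁻¹ n̂) = -0.270646+0.275189i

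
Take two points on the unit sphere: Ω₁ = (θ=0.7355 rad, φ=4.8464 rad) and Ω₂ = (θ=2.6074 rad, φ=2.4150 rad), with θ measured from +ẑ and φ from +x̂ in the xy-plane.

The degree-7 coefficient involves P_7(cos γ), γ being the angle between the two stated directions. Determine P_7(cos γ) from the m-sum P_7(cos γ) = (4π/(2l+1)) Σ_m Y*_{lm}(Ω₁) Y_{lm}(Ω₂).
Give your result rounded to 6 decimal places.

0.376509

Term-by-term m-sum for l=7 (normalisation 4π/15 = 0.837758):
  m=-7: (-0.024685, 0.018101) × (-0.001619, 0.004129) = (-0.000035, -0.000131)  (running Σ = (-0.000035, -0.000131))
  m=-6: (-0.087816, -0.091157) × (0.009694, 0.026324) = (0.001548, -0.003195)  (running Σ = (0.001514, -0.003327))
  m=-5: (0.190492, -0.240415) × (0.095526, 0.051121) = (0.030487, -0.013228)  (running Σ = (0.032001, -0.016554))
  m=-4: (0.393245, 0.233613) × (0.273660, -0.065585) = (0.122937, 0.038140)  (running Σ = (0.154938, 0.021585))
  m=-3: (-0.129983, 0.305703) × (0.272127, -0.390200) = (0.083914, 0.133909)  (running Σ = (0.238851, 0.155495))
  m=-2: (0.113378, 0.031137) × (-0.049093, -0.415490) = (0.007371, -0.048636)  (running Σ = (0.246222, 0.106859))
  m=-1: (-0.052159, 0.386878) × (0.054404, 0.048354) = (-0.021545, 0.018526)  (running Σ = (0.224678, 0.125384))
  m=0: (0.000156, -0.000000) × (0.443725, 0.000000) = (0.000069, 0.000000)  (running Σ = (0.224747, 0.125384))
  m=1: (0.052159, 0.386878) × (-0.054404, 0.048354) = (-0.021545, -0.018526)  (running Σ = (0.203202, 0.106859))
  m=2: (0.113378, -0.031137) × (-0.049093, 0.415490) = (0.007371, 0.048636)  (running Σ = (0.210573, 0.155495))
  m=3: (0.129983, 0.305703) × (-0.272127, -0.390200) = (0.083914, -0.133909)  (running Σ = (0.294487, 0.021585))
  m=4: (0.393245, -0.233613) × (0.273660, 0.065585) = (0.122937, -0.038140)  (running Σ = (0.417424, -0.016554))
  m=5: (-0.190492, -0.240415) × (-0.095526, 0.051121) = (0.030487, 0.013228)  (running Σ = (0.447911, -0.003327))
  m=6: (-0.087816, 0.091157) × (0.009694, -0.026324) = (0.001548, 0.003195)  (running Σ = (0.449459, -0.000131))
  m=7: (0.024685, 0.018101) × (0.001619, 0.004129) = (-0.000035, 0.000131)  (running Σ = (0.449424, -0.000000))
Accumulated sum (0.449424, -0.000000); after 4π/(2l+1) scaling, (0.376509, -0.000000) ⇒ P_7 = 0.376509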